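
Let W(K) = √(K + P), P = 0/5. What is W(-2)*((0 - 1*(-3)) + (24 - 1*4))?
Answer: 23*I*√2 ≈ 32.527*I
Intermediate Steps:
P = 0 (P = 0*(⅕) = 0)
W(K) = √K (W(K) = √(K + 0) = √K)
W(-2)*((0 - 1*(-3)) + (24 - 1*4)) = √(-2)*((0 - 1*(-3)) + (24 - 1*4)) = (I*√2)*((0 + 3) + (24 - 4)) = (I*√2)*(3 + 20) = (I*√2)*23 = 23*I*√2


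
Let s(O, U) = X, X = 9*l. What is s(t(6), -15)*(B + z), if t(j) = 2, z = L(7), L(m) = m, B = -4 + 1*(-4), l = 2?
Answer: -18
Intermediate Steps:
B = -8 (B = -4 - 4 = -8)
z = 7
X = 18 (X = 9*2 = 18)
s(O, U) = 18
s(t(6), -15)*(B + z) = 18*(-8 + 7) = 18*(-1) = -18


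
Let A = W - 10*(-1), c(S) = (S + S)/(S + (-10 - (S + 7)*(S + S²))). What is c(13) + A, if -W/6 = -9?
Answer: 232742/3637 ≈ 63.993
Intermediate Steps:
W = 54 (W = -6*(-9) = 54)
c(S) = 2*S/(-10 + S - (7 + S)*(S + S²)) (c(S) = (2*S)/(S + (-10 - (7 + S)*(S + S²))) = (2*S)/(-10 + S - (7 + S)*(S + S²)) = 2*S/(-10 + S - (7 + S)*(S + S²)))
A = 64 (A = 54 - 10*(-1) = 54 + 10 = 64)
c(13) + A = -2*13/(10 + 13³ + 6*13 + 8*13²) + 64 = -2*13/(10 + 2197 + 78 + 8*169) + 64 = -2*13/(10 + 2197 + 78 + 1352) + 64 = -2*13/3637 + 64 = -2*13*1/3637 + 64 = -26/3637 + 64 = 232742/3637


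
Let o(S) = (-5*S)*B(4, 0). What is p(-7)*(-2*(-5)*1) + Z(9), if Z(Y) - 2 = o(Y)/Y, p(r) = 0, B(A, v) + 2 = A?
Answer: -8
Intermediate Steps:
B(A, v) = -2 + A
o(S) = -10*S (o(S) = (-5*S)*(-2 + 4) = -5*S*2 = -10*S)
Z(Y) = -8 (Z(Y) = 2 + (-10*Y)/Y = 2 - 10 = -8)
p(-7)*(-2*(-5)*1) + Z(9) = 0*(-2*(-5)*1) - 8 = 0*(10*1) - 8 = 0*10 - 8 = 0 - 8 = -8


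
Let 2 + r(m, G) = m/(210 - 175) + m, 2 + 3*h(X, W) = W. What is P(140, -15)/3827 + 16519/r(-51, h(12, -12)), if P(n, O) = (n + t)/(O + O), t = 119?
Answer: -16594904326/54706965 ≈ -303.34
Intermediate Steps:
h(X, W) = -2/3 + W/3
r(m, G) = -2 + 36*m/35 (r(m, G) = -2 + (m/(210 - 175) + m) = -2 + (m/35 + m) = -2 + 36*m/35)
P(n, O) = (119 + n)/(2*O) (P(n, O) = (n + 119)/(O + O) = (119 + n)/((2*O)) = (119 + n)*(1/(2*O)) = (119 + n)/(2*O))
P(140, -15)/3827 + 16519/r(-51, h(12, -12)) = ((1/2)*(119 + 140)/(-15))/3827 + 16519/(-2 + (36/35)*(-51)) = ((1/2)*(-1/15)*259)*(1/3827) + 16519/(-2 - 1836/35) = -259/30*1/3827 + 16519/(-1906/35) = -259/114810 + 16519*(-35/1906) = -259/114810 - 578165/1906 = -16594904326/54706965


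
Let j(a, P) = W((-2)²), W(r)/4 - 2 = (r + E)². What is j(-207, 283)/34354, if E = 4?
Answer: 132/17177 ≈ 0.0076847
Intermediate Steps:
W(r) = 8 + 4*(4 + r)² (W(r) = 8 + 4*(r + 4)² = 8 + 4*(4 + r)²)
j(a, P) = 264 (j(a, P) = 8 + 4*(4 + (-2)²)² = 8 + 4*(4 + 4)² = 8 + 4*8² = 8 + 4*64 = 8 + 256 = 264)
j(-207, 283)/34354 = 264/34354 = 264*(1/34354) = 132/17177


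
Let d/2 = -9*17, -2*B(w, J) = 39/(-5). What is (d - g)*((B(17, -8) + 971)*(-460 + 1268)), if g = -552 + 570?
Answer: -1276105104/5 ≈ -2.5522e+8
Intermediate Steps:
B(w, J) = 39/10 (B(w, J) = -39/(2*(-5)) = -39*(-1)/(2*5) = -1/2*(-39/5) = 39/10)
g = 18
d = -306 (d = 2*(-9*17) = 2*(-153) = -306)
(d - g)*((B(17, -8) + 971)*(-460 + 1268)) = (-306 - 1*18)*((39/10 + 971)*(-460 + 1268)) = (-306 - 18)*((9749/10)*808) = -324*3938596/5 = -1276105104/5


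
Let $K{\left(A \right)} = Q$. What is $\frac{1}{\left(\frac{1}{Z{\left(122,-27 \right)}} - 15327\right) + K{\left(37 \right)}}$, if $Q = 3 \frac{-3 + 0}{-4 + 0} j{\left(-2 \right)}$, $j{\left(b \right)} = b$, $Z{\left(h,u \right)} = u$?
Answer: $- \frac{54}{827903} \approx -6.5225 \cdot 10^{-5}$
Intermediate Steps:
$Q = - \frac{9}{2}$ ($Q = 3 \frac{-3 + 0}{-4 + 0} \left(-2\right) = 3 \left(- \frac{3}{-4}\right) \left(-2\right) = 3 \left(\left(-3\right) \left(- \frac{1}{4}\right)\right) \left(-2\right) = 3 \cdot \frac{3}{4} \left(-2\right) = \frac{9}{4} \left(-2\right) = - \frac{9}{2} \approx -4.5$)
$K{\left(A \right)} = - \frac{9}{2}$
$\frac{1}{\left(\frac{1}{Z{\left(122,-27 \right)}} - 15327\right) + K{\left(37 \right)}} = \frac{1}{\left(\frac{1}{-27} - 15327\right) - \frac{9}{2}} = \frac{1}{\left(- \frac{1}{27} - 15327\right) - \frac{9}{2}} = \frac{1}{- \frac{413830}{27} - \frac{9}{2}} = \frac{1}{- \frac{827903}{54}} = - \frac{54}{827903}$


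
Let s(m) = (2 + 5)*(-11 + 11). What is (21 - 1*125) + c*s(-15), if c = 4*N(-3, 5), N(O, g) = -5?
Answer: -104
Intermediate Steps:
s(m) = 0 (s(m) = 7*0 = 0)
c = -20 (c = 4*(-5) = -20)
(21 - 1*125) + c*s(-15) = (21 - 1*125) - 20*0 = (21 - 125) + 0 = -104 + 0 = -104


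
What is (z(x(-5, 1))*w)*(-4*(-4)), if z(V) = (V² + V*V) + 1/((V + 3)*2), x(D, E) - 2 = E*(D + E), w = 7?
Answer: 952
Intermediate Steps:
x(D, E) = 2 + E*(D + E)
z(V) = 1/(2*(3 + V)) + 2*V² (z(V) = (V² + V²) + (½)/(3 + V) = 2*V² + 1/(2*(3 + V)) = 1/(2*(3 + V)) + 2*V²)
(z(x(-5, 1))*w)*(-4*(-4)) = (((1 + 4*(2 + 1² - 5*1)³ + 12*(2 + 1² - 5*1)²)/(2*(3 + (2 + 1² - 5*1))))*7)*(-4*(-4)) = (((1 + 4*(2 + 1 - 5)³ + 12*(2 + 1 - 5)²)/(2*(3 + (2 + 1 - 5))))*7)*16 = (((1 + 4*(-2)³ + 12*(-2)²)/(2*(3 - 2)))*7)*16 = (((½)*(1 + 4*(-8) + 12*4)/1)*7)*16 = (((½)*1*(1 - 32 + 48))*7)*16 = (((½)*1*17)*7)*16 = ((17/2)*7)*16 = (119/2)*16 = 952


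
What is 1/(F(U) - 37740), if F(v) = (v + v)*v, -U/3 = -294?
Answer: 1/1518108 ≈ 6.5871e-7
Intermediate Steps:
U = 882 (U = -3*(-294) = 882)
F(v) = 2*v² (F(v) = (2*v)*v = 2*v²)
1/(F(U) - 37740) = 1/(2*882² - 37740) = 1/(2*777924 - 37740) = 1/(1555848 - 37740) = 1/1518108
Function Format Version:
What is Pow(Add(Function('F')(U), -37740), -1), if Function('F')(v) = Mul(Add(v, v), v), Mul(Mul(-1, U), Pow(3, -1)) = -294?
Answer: Rational(1, 1518108) ≈ 6.5871e-7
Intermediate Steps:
U = 882 (U = Mul(-3, -294) = 882)
Function('F')(v) = Mul(2, Pow(v, 2)) (Function('F')(v) = Mul(Mul(2, v), v) = Mul(2, Pow(v, 2)))
Pow(Add(Function('F')(U), -37740), -1) = Pow(Add(Mul(2, Pow(882, 2)), -37740), -1) = Pow(Add(Mul(2, 777924), -37740), -1) = Pow(Add(1555848, -37740), -1) = Pow(1518108, -1) = Rational(1, 1518108)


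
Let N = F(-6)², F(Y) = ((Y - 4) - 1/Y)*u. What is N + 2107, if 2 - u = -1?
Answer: 11909/4 ≈ 2977.3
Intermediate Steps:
u = 3 (u = 2 - 1*(-1) = 2 + 1 = 3)
F(Y) = -12 - 3/Y + 3*Y (F(Y) = ((Y - 4) - 1/Y)*3 = ((-4 + Y) - 1/Y)*3 = (-4 + Y - 1/Y)*3 = -12 - 3/Y + 3*Y)
N = 3481/4 (N = (-12 - 3/(-6) + 3*(-6))² = (-12 - 3*(-⅙) - 18)² = (-12 + ½ - 18)² = (-59/2)² = 3481/4 ≈ 870.25)
N + 2107 = 3481/4 + 2107 = 11909/4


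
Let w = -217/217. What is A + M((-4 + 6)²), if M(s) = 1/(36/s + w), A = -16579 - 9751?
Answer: -210639/8 ≈ -26330.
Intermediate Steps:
w = -1 (w = -217*1/217 = -1)
A = -26330
M(s) = 1/(-1 + 36/s) (M(s) = 1/(36/s - 1) = 1/(-1 + 36/s))
A + M((-4 + 6)²) = -26330 + (-4 + 6)²/(36 - (-4 + 6)²) = -26330 + 2²/(36 - 1*2²) = -26330 + 4/(36 - 1*4) = -26330 + 4/(36 - 4) = -26330 + 4/32 = -26330 + 4*(1/32) = -26330 + ⅛ = -210639/8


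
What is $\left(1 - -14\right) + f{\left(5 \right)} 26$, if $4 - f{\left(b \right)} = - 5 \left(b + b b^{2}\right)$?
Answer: $17019$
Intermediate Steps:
$f{\left(b \right)} = 4 + 5 b + 5 b^{3}$ ($f{\left(b \right)} = 4 - - 5 \left(b + b b^{2}\right) = 4 - - 5 \left(b + b^{3}\right) = 4 - \left(- 5 b - 5 b^{3}\right) = 4 + \left(5 b + 5 b^{3}\right) = 4 + 5 b + 5 b^{3}$)
$\left(1 - -14\right) + f{\left(5 \right)} 26 = \left(1 - -14\right) + \left(4 + 5 \cdot 5 + 5 \cdot 5^{3}\right) 26 = \left(1 + 14\right) + \left(4 + 25 + 5 \cdot 125\right) 26 = 15 + \left(4 + 25 + 625\right) 26 = 15 + 654 \cdot 26 = 15 + 17004 = 17019$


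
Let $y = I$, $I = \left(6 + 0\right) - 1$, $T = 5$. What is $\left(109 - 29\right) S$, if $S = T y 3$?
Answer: $6000$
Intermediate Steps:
$I = 5$ ($I = 6 - 1 = 5$)
$y = 5$
$S = 75$ ($S = 5 \cdot 5 \cdot 3 = 25 \cdot 3 = 75$)
$\left(109 - 29\right) S = \left(109 - 29\right) 75 = 80 \cdot 75 = 6000$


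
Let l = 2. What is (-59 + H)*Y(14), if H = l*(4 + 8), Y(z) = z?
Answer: -490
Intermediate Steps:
H = 24 (H = 2*(4 + 8) = 2*12 = 24)
(-59 + H)*Y(14) = (-59 + 24)*14 = -35*14 = -490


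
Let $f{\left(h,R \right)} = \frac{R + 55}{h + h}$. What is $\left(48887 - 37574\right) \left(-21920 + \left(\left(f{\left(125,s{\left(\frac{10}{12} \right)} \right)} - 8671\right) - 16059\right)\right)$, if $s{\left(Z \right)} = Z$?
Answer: $- \frac{52774892343}{100} \approx -5.2775 \cdot 10^{8}$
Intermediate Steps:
$f{\left(h,R \right)} = \frac{55 + R}{2 h}$
$\left(48887 - 37574\right) \left(-21920 + \left(\left(f{\left(125,s{\left(\frac{10}{12} \right)} \right)} - 8671\right) - 16059\right)\right) = \left(48887 - 37574\right) \left(-21920 - \left(24730 - \frac{55 + \frac{10}{12}}{2 \cdot 125}\right)\right) = 11313 \left(-21920 - \left(24730 - \frac{55 + 10 \cdot \frac{1}{12}}{250}\right)\right) = 11313 \left(-21920 - \left(24730 - \frac{55 + \frac{5}{6}}{250}\right)\right) = 11313 \left(-21920 - \left(24730 - \frac{67}{300}\right)\right) = 11313 \left(-21920 + \left(\left(\frac{67}{300} - 8671\right) - 16059\right)\right) = 11313 \left(-21920 - \frac{7418933}{300}\right) = 11313 \left(- \frac{13994933}{300}\right) = - \frac{52774892343}{100}$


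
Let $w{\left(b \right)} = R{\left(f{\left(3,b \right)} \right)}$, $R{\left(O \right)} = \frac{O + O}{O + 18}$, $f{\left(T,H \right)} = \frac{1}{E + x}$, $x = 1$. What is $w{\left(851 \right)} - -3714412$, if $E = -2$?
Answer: $\frac{63145002}{17} \approx 3.7144 \cdot 10^{6}$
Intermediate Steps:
$f{\left(T,H \right)} = -1$ ($f{\left(T,H \right)} = \frac{1}{-2 + 1} = \frac{1}{-1} = -1$)
$R{\left(O \right)} = \frac{2 O}{18 + O}$
$w{\left(b \right)} = - \frac{2}{17}$ ($w{\left(b \right)} = 2 \left(-1\right) \frac{1}{18 - 1} = 2 \left(-1\right) \frac{1}{17} = - \frac{2}{17}$)
$w{\left(851 \right)} - -3714412 = - \frac{2}{17} - -3714412 = - \frac{2}{17} + 3714412 = \frac{63145002}{17}$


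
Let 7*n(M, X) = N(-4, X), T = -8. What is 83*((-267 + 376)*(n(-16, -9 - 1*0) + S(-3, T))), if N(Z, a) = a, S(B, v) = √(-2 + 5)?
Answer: -81423/7 + 9047*√3 ≈ 4038.0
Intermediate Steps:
S(B, v) = √3
n(M, X) = X/7
83*((-267 + 376)*(n(-16, -9 - 1*0) + S(-3, T))) = 83*((-267 + 376)*((-9 - 1*0)/7 + √3)) = 83*(109*((-9 + 0)/7 + √3)) = 83*(109*((⅐)*(-9) + √3)) = 83*(109*(-9/7 + √3)) = 83*(-981/7 + 109*√3) = -81423/7 + 9047*√3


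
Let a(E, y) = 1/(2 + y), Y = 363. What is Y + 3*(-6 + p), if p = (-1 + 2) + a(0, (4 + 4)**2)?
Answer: 7657/22 ≈ 348.05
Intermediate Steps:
p = 67/66 (p = (-1 + 2) + 1/(2 + (4 + 4)**2) = 1 + 1/(2 + 8**2) = 1 + 1/(2 + 64) = 1 + 1/66 = 67/66 ≈ 1.0152)
Y + 3*(-6 + p) = 363 + 3*(-6 + 67/66) = 363 + 3*(-329/66) = 363 - 329/22 = 7657/22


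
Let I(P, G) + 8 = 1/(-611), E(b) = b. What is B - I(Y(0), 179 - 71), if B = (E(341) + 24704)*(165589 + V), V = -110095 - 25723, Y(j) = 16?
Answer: 455570583534/611 ≈ 7.4561e+8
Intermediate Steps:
V = -135818
I(P, G) = -4889/611 (I(P, G) = -8 + 1/(-611) = -8 - 1/611 = -4889/611)
B = 745614695 (B = (341 + 24704)*(165589 - 135818) = 25045*29771 = 745614695)
B - I(Y(0), 179 - 71) = 745614695 - 1*(-4889/611) = 745614695 + 4889/611 = 455570583534/611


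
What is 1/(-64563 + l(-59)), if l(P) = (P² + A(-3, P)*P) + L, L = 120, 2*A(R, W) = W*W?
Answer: -2/327303 ≈ -6.1105e-6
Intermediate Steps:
A(R, W) = W²/2 (A(R, W) = (W*W)/2 = W²/2)
l(P) = 120 + P² + P³/2 (l(P) = (P² + (P²/2)*P) + 120 = (P² + P³/2) + 120 = 120 + P² + P³/2)
1/(-64563 + l(-59)) = 1/(-64563 + (120 + (-59)² + (½)*(-59)³)) = 1/(-64563 + (120 + 3481 + (½)*(-205379))) = 1/(-64563 + (120 + 3481 - 205379/2)) = 1/(-64563 - 198177/2) = 1/(-327303/2) = -2/327303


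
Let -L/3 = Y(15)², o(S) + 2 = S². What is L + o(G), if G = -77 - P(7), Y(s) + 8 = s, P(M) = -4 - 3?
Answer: 4751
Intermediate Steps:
P(M) = -7
Y(s) = -8 + s
G = -70 (G = -77 - 1*(-7) = -77 + 7 = -70)
o(S) = -2 + S²
L = -147 (L = -3*(-8 + 15)² = -3*7² = -3*49 = -147)
L + o(G) = -147 + (-2 + (-70)²) = -147 + (-2 + 4900) = -147 + 4898 = 4751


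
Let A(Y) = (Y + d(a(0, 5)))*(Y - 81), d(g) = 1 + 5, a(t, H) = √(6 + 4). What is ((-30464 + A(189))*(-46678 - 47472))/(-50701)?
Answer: -126483800/7243 ≈ -17463.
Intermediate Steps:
a(t, H) = √10
d(g) = 6
A(Y) = (-81 + Y)*(6 + Y) (A(Y) = (Y + 6)*(Y - 81) = (6 + Y)*(-81 + Y) = (-81 + Y)*(6 + Y))
((-30464 + A(189))*(-46678 - 47472))/(-50701) = ((-30464 + (-486 + 189² - 75*189))*(-46678 - 47472))/(-50701) = ((-30464 + (-486 + 35721 - 14175))*(-94150))*(-1/50701) = ((-30464 + 21060)*(-94150))*(-1/50701) = -9404*(-94150)*(-1/50701) = 885386600*(-1/50701) = -126483800/7243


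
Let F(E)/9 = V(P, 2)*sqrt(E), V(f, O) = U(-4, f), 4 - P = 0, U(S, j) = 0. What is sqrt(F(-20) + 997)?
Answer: sqrt(997) ≈ 31.575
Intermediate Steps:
P = 4 (P = 4 - 1*0 = 4 + 0 = 4)
V(f, O) = 0
F(E) = 0 (F(E) = 9*(0*sqrt(E)) = 9*0 = 0)
sqrt(F(-20) + 997) = sqrt(0 + 997) = sqrt(997)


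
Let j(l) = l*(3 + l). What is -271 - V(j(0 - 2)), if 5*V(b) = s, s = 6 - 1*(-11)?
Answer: -1372/5 ≈ -274.40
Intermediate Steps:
s = 17 (s = 6 + 11 = 17)
V(b) = 17/5 (V(b) = (1/5)*17 = 17/5)
-271 - V(j(0 - 2)) = -271 - 1*17/5 = -271 - 17/5 = -1372/5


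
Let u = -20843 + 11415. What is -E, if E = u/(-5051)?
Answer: -9428/5051 ≈ -1.8666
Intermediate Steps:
u = -9428
E = 9428/5051 (E = -9428/(-5051) = -9428*(-1/5051) = 9428/5051 ≈ 1.8666)
-E = -1*9428/5051 = -9428/5051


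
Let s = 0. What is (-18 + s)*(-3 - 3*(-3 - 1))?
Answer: -162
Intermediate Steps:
(-18 + s)*(-3 - 3*(-3 - 1)) = (-18 + 0)*(-3 - 3*(-3 - 1)) = -18*(-3 - 3*(-4)) = -18*(-3 + 12) = -18*9 = -162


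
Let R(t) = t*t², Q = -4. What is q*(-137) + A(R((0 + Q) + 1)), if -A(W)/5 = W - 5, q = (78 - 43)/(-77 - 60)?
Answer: 195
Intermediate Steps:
R(t) = t³
q = -35/137 (q = 35/(-137) = 35*(-1/137) = -35/137 ≈ -0.25547)
A(W) = 25 - 5*W (A(W) = -5*(W - 5) = -5*(-5 + W) = 25 - 5*W)
q*(-137) + A(R((0 + Q) + 1)) = -35/137*(-137) + (25 - 5*((0 - 4) + 1)³) = 35 + (25 - 5*(-4 + 1)³) = 35 + (25 - 5*(-3)³) = 35 + (25 - 5*(-27)) = 35 + (25 + 135) = 35 + 160 = 195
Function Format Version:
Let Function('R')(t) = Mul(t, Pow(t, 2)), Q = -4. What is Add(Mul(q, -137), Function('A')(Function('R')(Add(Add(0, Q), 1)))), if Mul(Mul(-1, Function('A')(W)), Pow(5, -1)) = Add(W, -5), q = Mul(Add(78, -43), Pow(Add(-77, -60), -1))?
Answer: 195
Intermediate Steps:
Function('R')(t) = Pow(t, 3)
q = Rational(-35, 137) (q = Mul(35, Pow(-137, -1)) = Mul(35, Rational(-1, 137)) = Rational(-35, 137) ≈ -0.25547)
Function('A')(W) = Add(25, Mul(-5, W)) (Function('A')(W) = Mul(-5, Add(W, -5)) = Mul(-5, Add(-5, W)) = Add(25, Mul(-5, W)))
Add(Mul(q, -137), Function('A')(Function('R')(Add(Add(0, Q), 1)))) = Add(Mul(Rational(-35, 137), -137), Add(25, Mul(-5, Pow(Add(Add(0, -4), 1), 3)))) = Add(35, Add(25, Mul(-5, Pow(Add(-4, 1), 3)))) = Add(35, Add(25, Mul(-5, Pow(-3, 3)))) = Add(35, Add(25, Mul(-5, -27))) = Add(35, Add(25, 135)) = Add(35, 160) = 195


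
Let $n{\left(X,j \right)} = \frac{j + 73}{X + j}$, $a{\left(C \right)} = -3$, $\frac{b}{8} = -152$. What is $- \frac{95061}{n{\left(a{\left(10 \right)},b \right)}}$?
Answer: $- \frac{38626453}{381} \approx -1.0138 \cdot 10^{5}$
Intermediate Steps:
$b = -1216$ ($b = 8 \left(-152\right) = -1216$)
$n{\left(X,j \right)} = \frac{73 + j}{X + j}$
$- \frac{95061}{n{\left(a{\left(10 \right)},b \right)}} = - \frac{95061}{\frac{1}{-3 - 1216} \left(73 - 1216\right)} = - \frac{95061}{\frac{1}{-1219} \left(-1143\right)} = - \frac{95061}{\left(- \frac{1}{1219}\right) \left(-1143\right)} = - \frac{95061}{\frac{1143}{1219}} = \left(-95061\right) \frac{1219}{1143} = - \frac{38626453}{381}$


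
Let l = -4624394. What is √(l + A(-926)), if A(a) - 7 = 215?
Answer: 2*I*√1156043 ≈ 2150.4*I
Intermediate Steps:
A(a) = 222 (A(a) = 7 + 215 = 222)
√(l + A(-926)) = √(-4624394 + 222) = √(-4624172) = 2*I*√1156043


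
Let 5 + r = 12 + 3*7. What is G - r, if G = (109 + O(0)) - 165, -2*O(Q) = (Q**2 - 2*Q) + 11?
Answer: -179/2 ≈ -89.500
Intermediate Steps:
O(Q) = -11/2 + Q - Q**2/2 (O(Q) = -((Q**2 - 2*Q) + 11)/2 = -(11 + Q**2 - 2*Q)/2 = -11/2 + Q - Q**2/2)
r = 28 (r = -5 + (12 + 3*7) = -5 + (12 + 21) = -5 + 33 = 28)
G = -123/2 (G = (109 + (-11/2 + 0 - 1/2*0**2)) - 165 = (109 + (-11/2 + 0 - 1/2*0)) - 165 = (109 + (-11/2 + 0 + 0)) - 165 = (109 - 11/2) - 165 = 207/2 - 165 = -123/2 ≈ -61.500)
G - r = -123/2 - 1*28 = -123/2 - 28 = -179/2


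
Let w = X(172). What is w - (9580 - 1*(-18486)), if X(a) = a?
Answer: -27894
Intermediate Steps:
w = 172
w - (9580 - 1*(-18486)) = 172 - (9580 - 1*(-18486)) = 172 - (9580 + 18486) = 172 - 1*28066 = 172 - 28066 = -27894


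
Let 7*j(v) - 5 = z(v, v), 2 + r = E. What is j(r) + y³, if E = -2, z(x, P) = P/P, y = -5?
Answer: -869/7 ≈ -124.14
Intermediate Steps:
z(x, P) = 1
r = -4 (r = -2 - 2 = -4)
j(v) = 6/7 (j(v) = 5/7 + (⅐)*1 = 5/7 + ⅐ = 6/7)
j(r) + y³ = 6/7 + (-5)³ = 6/7 - 125 = -869/7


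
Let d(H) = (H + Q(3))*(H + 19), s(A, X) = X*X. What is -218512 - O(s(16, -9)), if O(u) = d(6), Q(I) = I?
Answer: -218737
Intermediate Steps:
s(A, X) = X**2
d(H) = (3 + H)*(19 + H) (d(H) = (H + 3)*(H + 19) = (3 + H)*(19 + H))
O(u) = 225 (O(u) = 57 + 6**2 + 22*6 = 57 + 36 + 132 = 225)
-218512 - O(s(16, -9)) = -218512 - 1*225 = -218512 - 225 = -218737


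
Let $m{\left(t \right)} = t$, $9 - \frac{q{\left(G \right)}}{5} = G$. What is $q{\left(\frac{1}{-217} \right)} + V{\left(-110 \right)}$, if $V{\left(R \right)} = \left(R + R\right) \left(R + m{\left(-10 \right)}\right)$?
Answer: $\frac{5738570}{217} \approx 26445.0$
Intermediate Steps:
$q{\left(G \right)} = 45 - 5 G$
$V{\left(R \right)} = 2 R \left(-10 + R\right)$ ($V{\left(R \right)} = \left(R + R\right) \left(R - 10\right) = 2 R \left(-10 + R\right)$)
$q{\left(\frac{1}{-217} \right)} + V{\left(-110 \right)} = \left(45 - \frac{5}{-217}\right) + 2 \left(-110\right) \left(-10 - 110\right) = \left(45 - - \frac{5}{217}\right) + 2 \left(-110\right) \left(-120\right) = \left(45 + \frac{5}{217}\right) + 26400 = \frac{9770}{217} + 26400 = \frac{5738570}{217}$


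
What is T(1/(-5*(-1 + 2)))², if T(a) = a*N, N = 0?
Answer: 0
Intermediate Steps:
T(a) = 0 (T(a) = a*0 = 0)
T(1/(-5*(-1 + 2)))² = 0² = 0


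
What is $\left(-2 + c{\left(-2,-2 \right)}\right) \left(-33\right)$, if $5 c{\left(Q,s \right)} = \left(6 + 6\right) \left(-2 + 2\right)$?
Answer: $66$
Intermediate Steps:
$c{\left(Q,s \right)} = 0$ ($c{\left(Q,s \right)} = \frac{\left(6 + 6\right) \left(-2 + 2\right)}{5} = \frac{12 \cdot 0}{5} = \frac{1}{5} \cdot 0 = 0$)
$\left(-2 + c{\left(-2,-2 \right)}\right) \left(-33\right) = \left(-2 + 0\right) \left(-33\right) = \left(-2\right) \left(-33\right) = 66$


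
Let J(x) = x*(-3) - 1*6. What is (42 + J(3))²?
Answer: 729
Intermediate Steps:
J(x) = -6 - 3*x (J(x) = -3*x - 6 = -6 - 3*x)
(42 + J(3))² = (42 + (-6 - 3*3))² = (42 + (-6 - 9))² = (42 - 15)² = 27² = 729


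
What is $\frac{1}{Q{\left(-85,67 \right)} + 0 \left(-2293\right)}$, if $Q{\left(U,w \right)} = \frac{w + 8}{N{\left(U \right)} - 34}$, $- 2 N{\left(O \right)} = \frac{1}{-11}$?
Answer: $- \frac{249}{550} \approx -0.45273$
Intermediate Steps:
$N{\left(O \right)} = \frac{1}{22}$ ($N{\left(O \right)} = - \frac{1}{2 \left(-11\right)} = \left(- \frac{1}{2}\right) \left(- \frac{1}{11}\right) = \frac{1}{22}$)
$Q{\left(U,w \right)} = - \frac{176}{747} - \frac{22 w}{747}$ ($Q{\left(U,w \right)} = \frac{w + 8}{\frac{1}{22} - 34} = \frac{8 + w}{- \frac{747}{22}} = \left(8 + w\right) \left(- \frac{22}{747}\right) = - \frac{176}{747} - \frac{22 w}{747}$)
$\frac{1}{Q{\left(-85,67 \right)} + 0 \left(-2293\right)} = \frac{1}{\left(- \frac{176}{747} - \frac{1474}{747}\right) + 0 \left(-2293\right)} = \frac{1}{\left(- \frac{176}{747} - \frac{1474}{747}\right) + 0} = \frac{1}{- \frac{550}{249} + 0} = \frac{1}{- \frac{550}{249}} = - \frac{249}{550}$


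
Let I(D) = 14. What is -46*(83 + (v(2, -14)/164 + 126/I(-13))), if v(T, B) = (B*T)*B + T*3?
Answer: -178089/41 ≈ -4343.6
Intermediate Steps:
v(T, B) = 3*T + T*B**2 (v(T, B) = T*B**2 + 3*T = 3*T + T*B**2)
-46*(83 + (v(2, -14)/164 + 126/I(-13))) = -46*(83 + ((2*(3 + (-14)**2))/164 + 126/14)) = -46*(83 + ((2*(3 + 196))*(1/164) + 126*(1/14))) = -46*(83 + ((2*199)*(1/164) + 9)) = -46*(83 + (398*(1/164) + 9)) = -46*(83 + (199/82 + 9)) = -46*(83 + 937/82) = -46*7743/82 = -178089/41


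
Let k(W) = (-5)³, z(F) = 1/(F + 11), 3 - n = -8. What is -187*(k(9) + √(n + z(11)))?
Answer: 23375 - 153*√66/2 ≈ 22754.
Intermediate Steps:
n = 11 (n = 3 - 1*(-8) = 3 + 8 = 11)
z(F) = 1/(11 + F)
k(W) = -125
-187*(k(9) + √(n + z(11))) = -187*(-125 + √(11 + 1/(11 + 11))) = -187*(-125 + √(11 + 1/22)) = -187*(-125 + √(243/22)) = -187*(-125 + 9*√66/22) = 23375 - 153*√66/2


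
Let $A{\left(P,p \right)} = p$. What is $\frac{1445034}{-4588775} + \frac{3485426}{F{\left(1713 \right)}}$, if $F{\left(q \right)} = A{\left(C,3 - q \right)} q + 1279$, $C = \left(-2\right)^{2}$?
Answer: $- \frac{652413691564}{433409946775} \approx -1.5053$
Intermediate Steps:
$C = 4$
$F{\left(q \right)} = 1279 + q \left(3 - q\right)$ ($F{\left(q \right)} = \left(3 - q\right) q + 1279 = q \left(3 - q\right) + 1279 = 1279 + q \left(3 - q\right)$)
$\frac{1445034}{-4588775} + \frac{3485426}{F{\left(1713 \right)}} = \frac{1445034}{-4588775} + \frac{3485426}{1279 - 1713 \left(-3 + 1713\right)} = 1445034 \left(- \frac{1}{4588775}\right) + \frac{3485426}{1279 - 1713 \cdot 1710} = - \frac{46614}{148025} + \frac{3485426}{1279 - 2929230} = - \frac{46614}{148025} + \frac{3485426}{-2927951} = - \frac{46614}{148025} + 3485426 \left(- \frac{1}{2927951}\right) = - \frac{46614}{148025} - \frac{3485426}{2927951} = - \frac{652413691564}{433409946775}$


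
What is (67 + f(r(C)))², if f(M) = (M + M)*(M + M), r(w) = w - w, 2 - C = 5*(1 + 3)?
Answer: 4489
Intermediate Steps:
C = -18 (C = 2 - 5*(1 + 3) = 2 - 5*4 = 2 - 1*20 = 2 - 20 = -18)
r(w) = 0
f(M) = 4*M² (f(M) = (2*M)*(2*M) = 4*M²)
(67 + f(r(C)))² = (67 + 4*0²)² = (67 + 4*0)² = (67 + 0)² = 67² = 4489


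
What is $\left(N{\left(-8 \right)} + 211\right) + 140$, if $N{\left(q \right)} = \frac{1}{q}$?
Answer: $\frac{2807}{8} \approx 350.88$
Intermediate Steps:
$\left(N{\left(-8 \right)} + 211\right) + 140 = \left(\frac{1}{-8} + 211\right) + 140 = \left(- \frac{1}{8} + 211\right) + 140 = \frac{1687}{8} + 140 = \frac{2807}{8}$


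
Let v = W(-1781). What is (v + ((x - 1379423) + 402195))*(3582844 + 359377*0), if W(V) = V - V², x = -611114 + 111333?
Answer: -16662915315844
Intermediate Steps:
x = -499781
v = -3173742 (v = -1781*(1 - 1*(-1781)) = -1781*(1 + 1781) = -1781*1782 = -3173742)
(v + ((x - 1379423) + 402195))*(3582844 + 359377*0) = (-3173742 + ((-499781 - 1379423) + 402195))*(3582844 + 359377*0) = (-3173742 + (-1879204 + 402195))*(3582844 + 0) = (-3173742 - 1477009)*3582844 = -4650751*3582844 = -16662915315844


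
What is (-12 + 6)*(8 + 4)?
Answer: -72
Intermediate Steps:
(-12 + 6)*(8 + 4) = -6*12 = -72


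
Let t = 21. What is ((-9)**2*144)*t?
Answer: 244944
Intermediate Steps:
((-9)**2*144)*t = ((-9)**2*144)*21 = (81*144)*21 = 11664*21 = 244944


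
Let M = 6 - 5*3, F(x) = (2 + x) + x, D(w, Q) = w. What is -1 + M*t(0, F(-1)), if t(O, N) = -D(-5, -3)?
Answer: -46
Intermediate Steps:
F(x) = 2 + 2*x
t(O, N) = 5 (t(O, N) = -1*(-5) = 5)
M = -9 (M = 6 - 15 = -9)
-1 + M*t(0, F(-1)) = -1 - 9*5 = -1 - 45 = -46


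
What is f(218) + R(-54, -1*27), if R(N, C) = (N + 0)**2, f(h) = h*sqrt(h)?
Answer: 2916 + 218*sqrt(218) ≈ 6134.7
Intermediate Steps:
f(h) = h**(3/2)
R(N, C) = N**2
f(218) + R(-54, -1*27) = 218**(3/2) + (-54)**2 = 218*sqrt(218) + 2916 = 2916 + 218*sqrt(218)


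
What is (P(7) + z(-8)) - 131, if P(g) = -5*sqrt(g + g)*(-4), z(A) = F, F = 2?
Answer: -129 + 20*sqrt(14) ≈ -54.167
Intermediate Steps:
z(A) = 2
P(g) = 20*sqrt(2)*sqrt(g) (P(g) = -5*sqrt(2)*sqrt(g)*(-4) = 20*sqrt(2)*sqrt(g))
(P(7) + z(-8)) - 131 = (20*sqrt(2)*sqrt(7) + 2) - 131 = (20*sqrt(14) + 2) - 131 = (2 + 20*sqrt(14)) - 131 = -129 + 20*sqrt(14)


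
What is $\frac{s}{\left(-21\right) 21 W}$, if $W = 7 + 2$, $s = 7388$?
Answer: $- \frac{7388}{3969} \approx -1.8614$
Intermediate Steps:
$W = 9$
$\frac{s}{\left(-21\right) 21 W} = \frac{7388}{\left(-21\right) 21 \cdot 9} = \frac{7388}{\left(-441\right) 9} = \frac{7388}{-3969} = 7388 \left(- \frac{1}{3969}\right) = - \frac{7388}{3969}$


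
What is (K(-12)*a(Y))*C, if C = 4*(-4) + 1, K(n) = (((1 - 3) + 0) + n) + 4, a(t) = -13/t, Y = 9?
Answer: -650/3 ≈ -216.67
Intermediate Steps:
K(n) = 2 + n (K(n) = ((-2 + 0) + n) + 4 = (-2 + n) + 4 = 2 + n)
C = -15 (C = -16 + 1 = -15)
(K(-12)*a(Y))*C = ((2 - 12)*(-13/9))*(-15) = -(-130)/9*(-15) = -10*(-13/9)*(-15) = (130/9)*(-15) = -650/3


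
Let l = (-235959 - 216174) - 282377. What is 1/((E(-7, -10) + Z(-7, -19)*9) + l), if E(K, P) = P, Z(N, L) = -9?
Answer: -1/734601 ≈ -1.3613e-6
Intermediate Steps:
l = -734510 (l = -452133 - 282377 = -734510)
1/((E(-7, -10) + Z(-7, -19)*9) + l) = 1/((-10 - 9*9) - 734510) = 1/((-10 - 81) - 734510) = 1/(-91 - 734510) = 1/(-734601) = -1/734601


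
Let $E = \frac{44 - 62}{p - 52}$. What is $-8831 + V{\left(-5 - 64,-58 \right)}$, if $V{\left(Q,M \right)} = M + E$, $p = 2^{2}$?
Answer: $- \frac{71109}{8} \approx -8888.6$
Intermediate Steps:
$p = 4$
$E = \frac{3}{8}$ ($E = \frac{44 - 62}{4 - 52} = - \frac{18}{-48} = \left(-18\right) \left(- \frac{1}{48}\right) = \frac{3}{8} \approx 0.375$)
$V{\left(Q,M \right)} = \frac{3}{8} + M$ ($V{\left(Q,M \right)} = M + \frac{3}{8} = \frac{3}{8} + M$)
$-8831 + V{\left(-5 - 64,-58 \right)} = -8831 + \left(\frac{3}{8} - 58\right) = -8831 - \frac{461}{8} = - \frac{71109}{8}$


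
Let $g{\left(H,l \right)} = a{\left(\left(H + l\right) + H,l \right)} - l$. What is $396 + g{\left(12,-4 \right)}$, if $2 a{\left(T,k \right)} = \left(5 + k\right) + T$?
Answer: $\frac{821}{2} \approx 410.5$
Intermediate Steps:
$a{\left(T,k \right)} = \frac{5}{2} + \frac{T}{2} + \frac{k}{2}$ ($a{\left(T,k \right)} = \frac{\left(5 + k\right) + T}{2} = \frac{5 + T + k}{2} = \frac{5}{2} + \frac{T}{2} + \frac{k}{2}$)
$g{\left(H,l \right)} = \frac{5}{2} + H$ ($g{\left(H,l \right)} = \left(\frac{5}{2} + \frac{\left(H + l\right) + H}{2} + \frac{l}{2}\right) - l = \left(\frac{5}{2} + \frac{l + 2 H}{2} + \frac{l}{2}\right) - l = \left(\frac{5}{2} + \left(H + \frac{l}{2}\right) + \frac{l}{2}\right) - l = \left(\frac{5}{2} + H + l\right) - l = \frac{5}{2} + H$)
$396 + g{\left(12,-4 \right)} = 396 + \left(\frac{5}{2} + 12\right) = 396 + \frac{29}{2} = \frac{821}{2}$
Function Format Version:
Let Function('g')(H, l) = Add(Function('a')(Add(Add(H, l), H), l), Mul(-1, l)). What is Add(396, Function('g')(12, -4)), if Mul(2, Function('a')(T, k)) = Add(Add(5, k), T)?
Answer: Rational(821, 2) ≈ 410.50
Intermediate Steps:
Function('a')(T, k) = Add(Rational(5, 2), Mul(Rational(1, 2), T), Mul(Rational(1, 2), k)) (Function('a')(T, k) = Mul(Rational(1, 2), Add(Add(5, k), T)) = Mul(Rational(1, 2), Add(5, T, k)) = Add(Rational(5, 2), Mul(Rational(1, 2), T), Mul(Rational(1, 2), k)))
Function('g')(H, l) = Add(Rational(5, 2), H) (Function('g')(H, l) = Add(Add(Rational(5, 2), Mul(Rational(1, 2), Add(Add(H, l), H)), Mul(Rational(1, 2), l)), Mul(-1, l)) = Add(Add(Rational(5, 2), Mul(Rational(1, 2), Add(l, Mul(2, H))), Mul(Rational(1, 2), l)), Mul(-1, l)) = Add(Add(Rational(5, 2), Add(H, Mul(Rational(1, 2), l)), Mul(Rational(1, 2), l)), Mul(-1, l)) = Add(Add(Rational(5, 2), H, l), Mul(-1, l)) = Add(Rational(5, 2), H))
Add(396, Function('g')(12, -4)) = Add(396, Add(Rational(5, 2), 12)) = Add(396, Rational(29, 2)) = Rational(821, 2)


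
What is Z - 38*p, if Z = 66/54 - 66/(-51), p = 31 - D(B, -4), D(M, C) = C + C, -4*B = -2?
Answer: -226361/153 ≈ -1479.5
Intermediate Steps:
B = 1/2 (B = -1/4*(-2) = 1/2 ≈ 0.50000)
D(M, C) = 2*C
p = 39 (p = 31 - 2*(-4) = 31 - 1*(-8) = 31 + 8 = 39)
Z = 385/153 (Z = 66*(1/54) - 66*(-1/51) = 11/9 + 22/17 = 385/153 ≈ 2.5163)
Z - 38*p = 385/153 - 38*39 = 385/153 - 1482 = -226361/153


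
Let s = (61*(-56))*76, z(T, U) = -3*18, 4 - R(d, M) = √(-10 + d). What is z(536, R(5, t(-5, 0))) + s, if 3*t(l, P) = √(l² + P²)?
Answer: -259670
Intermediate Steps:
t(l, P) = √(P² + l²)/3 (t(l, P) = √(l² + P²)/3 = √(P² + l²)/3)
R(d, M) = 4 - √(-10 + d)
z(T, U) = -54
s = -259616 (s = -3416*76 = -259616)
z(536, R(5, t(-5, 0))) + s = -54 - 259616 = -259670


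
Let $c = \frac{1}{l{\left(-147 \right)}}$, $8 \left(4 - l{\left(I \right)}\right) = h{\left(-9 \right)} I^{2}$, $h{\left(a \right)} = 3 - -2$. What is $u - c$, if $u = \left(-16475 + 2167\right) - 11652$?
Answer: $- \frac{2804017472}{108013} \approx -25960.0$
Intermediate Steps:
$h{\left(a \right)} = 5$ ($h{\left(a \right)} = 3 + 2 = 5$)
$l{\left(I \right)} = 4 - \frac{5 I^{2}}{8}$
$u = -25960$ ($u = -14308 - 11652 = -25960$)
$c = - \frac{8}{108013}$ ($c = \frac{1}{4 - \frac{5 \left(-147\right)^{2}}{8}} = \frac{1}{4 - \frac{108045}{8}} = \frac{1}{- \frac{108013}{8}} = - \frac{8}{108013} \approx -7.4065 \cdot 10^{-5}$)
$u - c = -25960 - - \frac{8}{108013} = -25960 + \frac{8}{108013} = - \frac{2804017472}{108013}$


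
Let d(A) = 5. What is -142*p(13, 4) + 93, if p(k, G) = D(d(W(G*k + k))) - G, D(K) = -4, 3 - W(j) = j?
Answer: 1229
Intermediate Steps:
W(j) = 3 - j
p(k, G) = -4 - G
-142*p(13, 4) + 93 = -142*(-4 - 1*4) + 93 = -142*(-4 - 4) + 93 = -142*(-8) + 93 = 1136 + 93 = 1229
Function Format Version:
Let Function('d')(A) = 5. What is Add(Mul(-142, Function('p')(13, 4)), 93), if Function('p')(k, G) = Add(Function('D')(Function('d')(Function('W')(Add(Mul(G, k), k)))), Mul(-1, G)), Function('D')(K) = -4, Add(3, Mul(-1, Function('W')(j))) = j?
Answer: 1229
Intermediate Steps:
Function('W')(j) = Add(3, Mul(-1, j))
Function('p')(k, G) = Add(-4, Mul(-1, G))
Add(Mul(-142, Function('p')(13, 4)), 93) = Add(Mul(-142, Add(-4, Mul(-1, 4))), 93) = Add(Mul(-142, Add(-4, -4)), 93) = Add(Mul(-142, -8), 93) = Add(1136, 93) = 1229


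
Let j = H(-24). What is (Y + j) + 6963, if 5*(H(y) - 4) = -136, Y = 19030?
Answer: 129849/5 ≈ 25970.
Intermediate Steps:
H(y) = -116/5 (H(y) = 4 + (⅕)*(-136) = 4 - 136/5 = -116/5)
j = -116/5 ≈ -23.200
(Y + j) + 6963 = (19030 - 116/5) + 6963 = 95034/5 + 6963 = 129849/5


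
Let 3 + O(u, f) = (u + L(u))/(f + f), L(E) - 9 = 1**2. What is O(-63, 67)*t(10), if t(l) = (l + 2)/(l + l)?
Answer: -273/134 ≈ -2.0373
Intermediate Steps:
L(E) = 10 (L(E) = 9 + 1**2 = 9 + 1 = 10)
t(l) = (2 + l)/(2*l) (t(l) = (2 + l)/((2*l)) = (2 + l)*(1/(2*l)) = (2 + l)/(2*l))
O(u, f) = -3 + (10 + u)/(2*f) (O(u, f) = -3 + (u + 10)/(f + f) = -3 + (10 + u)/((2*f)) = -3 + (10 + u)*(1/(2*f)) = -3 + (10 + u)/(2*f))
O(-63, 67)*t(10) = ((1/2)*(10 - 63 - 6*67)/67)*((1/2)*(2 + 10)/10) = ((1/2)*(1/67)*(10 - 63 - 402))*((1/2)*(1/10)*12) = ((1/2)*(1/67)*(-455))*(3/5) = -455/134*3/5 = -273/134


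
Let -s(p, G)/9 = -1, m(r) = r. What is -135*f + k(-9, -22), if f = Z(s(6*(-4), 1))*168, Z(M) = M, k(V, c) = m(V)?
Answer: -204129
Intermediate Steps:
k(V, c) = V
s(p, G) = 9 (s(p, G) = -9*(-1) = 9)
f = 1512 (f = 9*168 = 1512)
-135*f + k(-9, -22) = -135*1512 - 9 = -204120 - 9 = -204129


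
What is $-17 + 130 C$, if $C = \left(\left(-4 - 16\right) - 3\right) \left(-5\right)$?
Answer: $14933$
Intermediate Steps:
$C = 115$ ($C = \left(\left(-4 - 16\right) - 3\right) \left(-5\right) = \left(-20 - 3\right) \left(-5\right) = \left(-23\right) \left(-5\right) = 115$)
$-17 + 130 C = -17 + 130 \cdot 115 = -17 + 14950 = 14933$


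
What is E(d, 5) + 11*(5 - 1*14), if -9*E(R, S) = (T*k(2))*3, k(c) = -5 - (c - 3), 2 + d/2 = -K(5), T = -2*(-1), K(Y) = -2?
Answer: -289/3 ≈ -96.333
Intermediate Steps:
T = 2
d = 0 (d = -4 + 2*(-1*(-2)) = -4 + 2*2 = -4 + 4 = 0)
k(c) = -2 - c (k(c) = -5 - (-3 + c) = -5 + (3 - c) = -2 - c)
E(R, S) = 8/3 (E(R, S) = -2*(-2 - 1*2)*3/9 = -2*(-2 - 2)*3/9 = -2*(-4)*3/9 = -(-8)*3/9 = -⅑*(-24) = 8/3)
E(d, 5) + 11*(5 - 1*14) = 8/3 + 11*(5 - 1*14) = 8/3 + 11*(5 - 14) = 8/3 + 11*(-9) = 8/3 - 99 = -289/3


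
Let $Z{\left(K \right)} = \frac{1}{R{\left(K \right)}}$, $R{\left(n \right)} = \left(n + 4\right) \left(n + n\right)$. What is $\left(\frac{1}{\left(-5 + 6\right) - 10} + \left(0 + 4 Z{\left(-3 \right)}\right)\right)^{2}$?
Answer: $\frac{49}{81} \approx 0.60494$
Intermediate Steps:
$R{\left(n \right)} = 2 n \left(4 + n\right)$ ($R{\left(n \right)} = \left(4 + n\right) 2 n = 2 n \left(4 + n\right)$)
$Z{\left(K \right)} = \frac{1}{2 K \left(4 + K\right)}$
$\left(\frac{1}{\left(-5 + 6\right) - 10} + \left(0 + 4 Z{\left(-3 \right)}\right)\right)^{2} = \left(\frac{1}{\left(-5 + 6\right) - 10} + \left(0 + 4 \frac{1}{2 \left(-3\right) \left(4 - 3\right)}\right)\right)^{2} = \left(\frac{1}{1 - 10} + \left(0 + 4 \cdot \frac{1}{2} \left(- \frac{1}{3}\right) 1^{-1}\right)\right)^{2} = \left(\frac{1}{-9} + \left(0 + 4 \cdot \frac{1}{2} \left(- \frac{1}{3}\right) 1\right)\right)^{2} = \left(- \frac{1}{9} + \left(0 + 4 \left(- \frac{1}{6}\right)\right)\right)^{2} = \left(- \frac{1}{9} + \left(0 - \frac{2}{3}\right)\right)^{2} = \left(- \frac{1}{9} - \frac{2}{3}\right)^{2} = \left(- \frac{7}{9}\right)^{2} = \frac{49}{81}$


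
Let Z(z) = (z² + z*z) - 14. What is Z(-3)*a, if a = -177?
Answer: -708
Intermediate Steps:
Z(z) = -14 + 2*z² (Z(z) = (z² + z²) - 14 = 2*z² - 14 = -14 + 2*z²)
Z(-3)*a = (-14 + 2*(-3)²)*(-177) = (-14 + 2*9)*(-177) = (-14 + 18)*(-177) = 4*(-177) = -708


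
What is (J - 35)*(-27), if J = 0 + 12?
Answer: 621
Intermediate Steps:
J = 12
(J - 35)*(-27) = (12 - 35)*(-27) = -23*(-27) = 621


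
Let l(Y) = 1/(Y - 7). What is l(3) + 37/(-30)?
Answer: -89/60 ≈ -1.4833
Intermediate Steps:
l(Y) = 1/(-7 + Y)
l(3) + 37/(-30) = 1/(-7 + 3) + 37/(-30) = 1/(-4) + 37*(-1/30) = -1/4 - 37/30 = -89/60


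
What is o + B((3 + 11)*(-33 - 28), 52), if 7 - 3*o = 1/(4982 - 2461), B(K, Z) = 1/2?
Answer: 14285/5042 ≈ 2.8332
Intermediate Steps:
B(K, Z) = 1/2
o = 5882/2521 (o = 7/3 - 1/(3*(4982 - 2461)) = 7/3 - 1/3/2521 = 7/3 - 1/3*1/2521 = 7/3 - 1/7563 = 5882/2521 ≈ 2.3332)
o + B((3 + 11)*(-33 - 28), 52) = 5882/2521 + 1/2 = 14285/5042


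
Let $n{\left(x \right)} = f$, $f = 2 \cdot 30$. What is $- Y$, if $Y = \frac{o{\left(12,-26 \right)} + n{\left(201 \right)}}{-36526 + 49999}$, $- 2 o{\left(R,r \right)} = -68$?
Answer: $- \frac{94}{13473} \approx -0.0069769$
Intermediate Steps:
$f = 60$
$n{\left(x \right)} = 60$
$o{\left(R,r \right)} = 34$ ($o{\left(R,r \right)} = \left(- \frac{1}{2}\right) \left(-68\right) = 34$)
$Y = \frac{94}{13473}$ ($Y = \frac{34 + 60}{-36526 + 49999} = \frac{94}{13473} \approx 0.0069769$)
$- Y = \left(-1\right) \frac{94}{13473} = - \frac{94}{13473}$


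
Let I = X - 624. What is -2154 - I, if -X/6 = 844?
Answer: 3534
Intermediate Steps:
X = -5064 (X = -6*844 = -5064)
I = -5688 (I = -5064 - 624 = -5688)
-2154 - I = -2154 - 1*(-5688) = -2154 + 5688 = 3534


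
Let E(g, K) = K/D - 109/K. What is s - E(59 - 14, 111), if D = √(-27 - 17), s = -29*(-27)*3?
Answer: 260848/111 + 111*I*√11/22 ≈ 2350.0 + 16.734*I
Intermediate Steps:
s = 2349 (s = 783*3 = 2349)
D = 2*I*√11 (D = √(-44) = 2*I*√11 ≈ 6.6332*I)
E(g, K) = -109/K - I*K*√11/22 (E(g, K) = K/((2*I*√11)) - 109/K = K*(-I*√11/22) - 109/K = -I*K*√11/22 - 109/K = -109/K - I*K*√11/22)
s - E(59 - 14, 111) = 2349 - (-109/111 - 1/22*I*111*√11) = 2349 - (-109*1/111 - 111*I*√11/22) = 2349 - (-109/111 - 111*I*√11/22) = 2349 + (109/111 + 111*I*√11/22) = 260848/111 + 111*I*√11/22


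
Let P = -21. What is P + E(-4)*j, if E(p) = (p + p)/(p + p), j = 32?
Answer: 11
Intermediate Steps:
E(p) = 1 (E(p) = (2*p)/((2*p)) = (2*p)*(1/(2*p)) = 1)
P + E(-4)*j = -21 + 1*32 = -21 + 32 = 11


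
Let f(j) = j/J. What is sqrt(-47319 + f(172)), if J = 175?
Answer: I*sqrt(57964571)/35 ≈ 217.53*I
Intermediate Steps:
f(j) = j/175
sqrt(-47319 + f(172)) = sqrt(-47319 + (1/175)*172) = sqrt(-47319 + 172/175) = sqrt(-8280653/175) = I*sqrt(57964571)/35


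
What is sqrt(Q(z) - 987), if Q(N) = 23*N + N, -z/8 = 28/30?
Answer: 7*I*sqrt(595)/5 ≈ 34.15*I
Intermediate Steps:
z = -112/15 (z = -224/30 = -8*14/15 = -112/15 ≈ -7.4667)
Q(N) = 24*N
sqrt(Q(z) - 987) = sqrt(24*(-112/15) - 987) = sqrt(-896/5 - 987) = sqrt(-5831/5) = 7*I*sqrt(595)/5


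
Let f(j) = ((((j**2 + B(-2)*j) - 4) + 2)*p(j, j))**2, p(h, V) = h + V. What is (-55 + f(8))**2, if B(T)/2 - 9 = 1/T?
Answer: 100724688196561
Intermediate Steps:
B(T) = 18 + 2/T
p(h, V) = V + h
f(j) = 4*j**2*(-2 + j**2 + 17*j)**2 (f(j) = ((((j**2 + (18 + 2/(-2))*j) - 4) + 2)*(j + j))**2 = ((((j**2 + (18 + 2*(-1/2))*j) - 4) + 2)*(2*j))**2 = ((((j**2 + (18 - 1)*j) - 4) + 2)*(2*j))**2 = ((((j**2 + 17*j) - 4) + 2)*(2*j))**2 = (((-4 + j**2 + 17*j) + 2)*(2*j))**2 = ((-2 + j**2 + 17*j)*(2*j))**2 = (2*j*(-2 + j**2 + 17*j))**2 = 4*j**2*(-2 + j**2 + 17*j)**2)
(-55 + f(8))**2 = (-55 + 4*8**2*(-2 + 8**2 + 17*8)**2)**2 = (-55 + 4*64*(-2 + 64 + 136)**2)**2 = (-55 + 4*64*198**2)**2 = (-55 + 4*64*39204)**2 = (-55 + 10036224)**2 = 10036169**2 = 100724688196561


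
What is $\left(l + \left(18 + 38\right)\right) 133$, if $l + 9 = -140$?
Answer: $-12369$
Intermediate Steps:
$l = -149$ ($l = -9 - 140 = -149$)
$\left(l + \left(18 + 38\right)\right) 133 = \left(-149 + \left(18 + 38\right)\right) 133 = \left(-149 + 56\right) 133 = \left(-93\right) 133 = -12369$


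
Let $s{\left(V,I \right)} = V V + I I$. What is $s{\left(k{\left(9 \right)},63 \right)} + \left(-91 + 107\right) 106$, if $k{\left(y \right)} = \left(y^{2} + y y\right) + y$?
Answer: $34906$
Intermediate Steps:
$k{\left(y \right)} = y + 2 y^{2}$ ($k{\left(y \right)} = \left(y^{2} + y^{2}\right) + y = 2 y^{2} + y = y + 2 y^{2}$)
$s{\left(V,I \right)} = I^{2} + V^{2}$ ($s{\left(V,I \right)} = V^{2} + I^{2} = I^{2} + V^{2}$)
$s{\left(k{\left(9 \right)},63 \right)} + \left(-91 + 107\right) 106 = \left(63^{2} + \left(9 \left(1 + 2 \cdot 9\right)\right)^{2}\right) + \left(-91 + 107\right) 106 = \left(3969 + \left(9 \left(1 + 18\right)\right)^{2}\right) + 16 \cdot 106 = \left(3969 + \left(9 \cdot 19\right)^{2}\right) + 1696 = \left(3969 + 171^{2}\right) + 1696 = \left(3969 + 29241\right) + 1696 = 33210 + 1696 = 34906$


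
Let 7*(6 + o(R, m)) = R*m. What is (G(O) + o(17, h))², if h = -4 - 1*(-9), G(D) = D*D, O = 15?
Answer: 2617924/49 ≈ 53427.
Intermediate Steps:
G(D) = D²
h = 5 (h = -4 + 9 = 5)
o(R, m) = -6 + R*m/7 (o(R, m) = -6 + (R*m)/7 = -6 + R*m/7)
(G(O) + o(17, h))² = (15² + (-6 + (⅐)*17*5))² = (225 + (-6 + 85/7))² = (225 + 43/7)² = (1618/7)² = 2617924/49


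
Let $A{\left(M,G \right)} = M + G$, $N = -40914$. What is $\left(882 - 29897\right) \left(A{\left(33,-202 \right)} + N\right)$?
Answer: $1192023245$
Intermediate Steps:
$A{\left(M,G \right)} = G + M$
$\left(882 - 29897\right) \left(A{\left(33,-202 \right)} + N\right) = \left(882 - 29897\right) \left(\left(-202 + 33\right) - 40914\right) = - 29015 \left(-169 - 40914\right) = \left(-29015\right) \left(-41083\right) = 1192023245$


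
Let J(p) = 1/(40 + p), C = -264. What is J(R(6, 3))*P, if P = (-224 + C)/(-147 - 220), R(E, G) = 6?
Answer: 244/8441 ≈ 0.028907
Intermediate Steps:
P = 488/367 (P = (-224 - 264)/(-147 - 220) = -488/(-367) = -488*(-1/367) = 488/367 ≈ 1.3297)
J(R(6, 3))*P = (488/367)/(40 + 6) = (488/367)/46 = (1/46)*(488/367) = 244/8441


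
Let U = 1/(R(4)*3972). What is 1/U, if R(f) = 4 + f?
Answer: 31776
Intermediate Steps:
U = 1/31776 (U = 1/((4 + 4)*3972) = 1/(8*3972) = 1/31776 ≈ 3.1470e-5)
1/U = 1/(1/31776) = 31776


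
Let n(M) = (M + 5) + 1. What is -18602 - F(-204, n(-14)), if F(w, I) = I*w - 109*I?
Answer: -21106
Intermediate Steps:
n(M) = 6 + M (n(M) = (5 + M) + 1 = 6 + M)
F(w, I) = -109*I + I*w
-18602 - F(-204, n(-14)) = -18602 - (6 - 14)*(-109 - 204) = -18602 - (-8)*(-313) = -18602 - 1*2504 = -18602 - 2504 = -21106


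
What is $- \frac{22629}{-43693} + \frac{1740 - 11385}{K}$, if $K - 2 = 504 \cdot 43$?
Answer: $\frac{69041961}{947002082} \approx 0.072906$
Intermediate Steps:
$K = 21674$ ($K = 2 + 504 \cdot 43 = 2 + 21672 = 21674$)
$- \frac{22629}{-43693} + \frac{1740 - 11385}{K} = - \frac{22629}{-43693} + \frac{1740 - 11385}{21674} = \left(-22629\right) \left(- \frac{1}{43693}\right) - \frac{9645}{21674} = \frac{22629}{43693} - \frac{9645}{21674} = \frac{69041961}{947002082}$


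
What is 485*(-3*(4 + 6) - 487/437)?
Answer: -6594545/437 ≈ -15090.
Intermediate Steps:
485*(-3*(4 + 6) - 487/437) = 485*(-3*10 - 487*1/437) = 485*(-30 - 487/437) = 485*(-13597/437) = -6594545/437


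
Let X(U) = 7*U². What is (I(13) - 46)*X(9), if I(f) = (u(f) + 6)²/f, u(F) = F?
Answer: -134379/13 ≈ -10337.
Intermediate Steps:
I(f) = (6 + f)²/f (I(f) = (f + 6)²/f = (6 + f)²/f)
(I(13) - 46)*X(9) = ((6 + 13)²/13 - 46)*(7*9²) = ((1/13)*19² - 46)*(7*81) = ((1/13)*361 - 46)*567 = (361/13 - 46)*567 = -237/13*567 = -134379/13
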